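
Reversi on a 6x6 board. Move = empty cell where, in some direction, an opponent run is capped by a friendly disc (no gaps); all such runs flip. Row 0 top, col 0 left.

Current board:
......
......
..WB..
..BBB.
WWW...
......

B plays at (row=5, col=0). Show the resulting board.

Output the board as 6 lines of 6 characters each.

Place B at (5,0); scan 8 dirs for brackets.
Dir NW: edge -> no flip
Dir N: opp run (4,0), next='.' -> no flip
Dir NE: opp run (4,1) capped by B -> flip
Dir W: edge -> no flip
Dir E: first cell '.' (not opp) -> no flip
Dir SW: edge -> no flip
Dir S: edge -> no flip
Dir SE: edge -> no flip
All flips: (4,1)

Answer: ......
......
..WB..
..BBB.
WBW...
B.....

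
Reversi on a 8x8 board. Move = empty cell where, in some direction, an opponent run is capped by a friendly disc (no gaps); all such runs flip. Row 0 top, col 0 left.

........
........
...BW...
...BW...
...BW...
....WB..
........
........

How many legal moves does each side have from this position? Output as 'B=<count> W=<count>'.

-- B to move --
(1,3): no bracket -> illegal
(1,4): no bracket -> illegal
(1,5): flips 1 -> legal
(2,5): flips 2 -> legal
(3,5): flips 1 -> legal
(4,5): flips 2 -> legal
(5,3): flips 1 -> legal
(6,3): no bracket -> illegal
(6,4): no bracket -> illegal
(6,5): flips 1 -> legal
B mobility = 6
-- W to move --
(1,2): flips 1 -> legal
(1,3): no bracket -> illegal
(1,4): no bracket -> illegal
(2,2): flips 2 -> legal
(3,2): flips 2 -> legal
(4,2): flips 2 -> legal
(4,5): no bracket -> illegal
(4,6): no bracket -> illegal
(5,2): flips 1 -> legal
(5,3): no bracket -> illegal
(5,6): flips 1 -> legal
(6,4): no bracket -> illegal
(6,5): no bracket -> illegal
(6,6): flips 1 -> legal
W mobility = 7

Answer: B=6 W=7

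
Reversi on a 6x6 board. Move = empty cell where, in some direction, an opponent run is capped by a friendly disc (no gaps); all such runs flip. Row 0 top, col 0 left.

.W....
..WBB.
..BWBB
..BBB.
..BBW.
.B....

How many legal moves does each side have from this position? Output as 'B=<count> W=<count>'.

Answer: B=5 W=10

Derivation:
-- B to move --
(0,0): no bracket -> illegal
(0,2): flips 1 -> legal
(0,3): no bracket -> illegal
(1,0): no bracket -> illegal
(1,1): flips 1 -> legal
(2,1): no bracket -> illegal
(3,5): no bracket -> illegal
(4,5): flips 1 -> legal
(5,3): no bracket -> illegal
(5,4): flips 1 -> legal
(5,5): flips 1 -> legal
B mobility = 5
-- W to move --
(0,2): no bracket -> illegal
(0,3): flips 1 -> legal
(0,4): flips 3 -> legal
(0,5): flips 1 -> legal
(1,1): flips 2 -> legal
(1,5): flips 2 -> legal
(2,1): flips 1 -> legal
(3,1): no bracket -> illegal
(3,5): no bracket -> illegal
(4,0): no bracket -> illegal
(4,1): flips 3 -> legal
(4,5): flips 1 -> legal
(5,0): no bracket -> illegal
(5,2): flips 3 -> legal
(5,3): flips 2 -> legal
(5,4): no bracket -> illegal
W mobility = 10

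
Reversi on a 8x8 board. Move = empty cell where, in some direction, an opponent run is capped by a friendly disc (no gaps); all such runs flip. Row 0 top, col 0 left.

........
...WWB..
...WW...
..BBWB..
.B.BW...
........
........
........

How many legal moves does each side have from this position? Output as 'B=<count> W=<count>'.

-- B to move --
(0,2): flips 2 -> legal
(0,3): flips 2 -> legal
(0,4): no bracket -> illegal
(0,5): flips 2 -> legal
(1,2): flips 2 -> legal
(2,2): no bracket -> illegal
(2,5): flips 1 -> legal
(4,5): flips 1 -> legal
(5,3): flips 1 -> legal
(5,4): no bracket -> illegal
(5,5): flips 1 -> legal
B mobility = 8
-- W to move --
(0,4): no bracket -> illegal
(0,5): no bracket -> illegal
(0,6): flips 1 -> legal
(1,6): flips 1 -> legal
(2,1): no bracket -> illegal
(2,2): flips 1 -> legal
(2,5): no bracket -> illegal
(2,6): flips 1 -> legal
(3,0): no bracket -> illegal
(3,1): flips 2 -> legal
(3,6): flips 1 -> legal
(4,0): no bracket -> illegal
(4,2): flips 2 -> legal
(4,5): no bracket -> illegal
(4,6): flips 1 -> legal
(5,0): flips 2 -> legal
(5,1): no bracket -> illegal
(5,2): flips 1 -> legal
(5,3): flips 2 -> legal
(5,4): no bracket -> illegal
W mobility = 11

Answer: B=8 W=11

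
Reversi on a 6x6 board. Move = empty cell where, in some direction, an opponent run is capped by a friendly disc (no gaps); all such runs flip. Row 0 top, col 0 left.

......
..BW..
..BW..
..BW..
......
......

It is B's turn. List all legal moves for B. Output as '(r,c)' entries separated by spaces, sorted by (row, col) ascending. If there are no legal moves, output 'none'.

(0,2): no bracket -> illegal
(0,3): no bracket -> illegal
(0,4): flips 1 -> legal
(1,4): flips 2 -> legal
(2,4): flips 1 -> legal
(3,4): flips 2 -> legal
(4,2): no bracket -> illegal
(4,3): no bracket -> illegal
(4,4): flips 1 -> legal

Answer: (0,4) (1,4) (2,4) (3,4) (4,4)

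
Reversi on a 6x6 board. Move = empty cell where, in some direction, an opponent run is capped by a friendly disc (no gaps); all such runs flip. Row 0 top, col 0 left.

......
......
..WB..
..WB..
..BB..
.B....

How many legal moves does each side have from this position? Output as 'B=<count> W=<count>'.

Answer: B=5 W=6

Derivation:
-- B to move --
(1,1): flips 1 -> legal
(1,2): flips 2 -> legal
(1,3): no bracket -> illegal
(2,1): flips 2 -> legal
(3,1): flips 1 -> legal
(4,1): flips 1 -> legal
B mobility = 5
-- W to move --
(1,2): no bracket -> illegal
(1,3): no bracket -> illegal
(1,4): flips 1 -> legal
(2,4): flips 1 -> legal
(3,1): no bracket -> illegal
(3,4): flips 1 -> legal
(4,0): no bracket -> illegal
(4,1): no bracket -> illegal
(4,4): flips 1 -> legal
(5,0): no bracket -> illegal
(5,2): flips 1 -> legal
(5,3): no bracket -> illegal
(5,4): flips 1 -> legal
W mobility = 6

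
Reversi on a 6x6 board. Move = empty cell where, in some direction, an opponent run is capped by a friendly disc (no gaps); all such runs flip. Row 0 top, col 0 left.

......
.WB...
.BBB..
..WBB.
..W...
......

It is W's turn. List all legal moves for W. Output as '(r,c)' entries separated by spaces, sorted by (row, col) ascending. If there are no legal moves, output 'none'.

Answer: (0,2) (1,0) (1,3) (1,4) (2,4) (3,1) (3,5) (4,4)

Derivation:
(0,1): no bracket -> illegal
(0,2): flips 2 -> legal
(0,3): no bracket -> illegal
(1,0): flips 1 -> legal
(1,3): flips 1 -> legal
(1,4): flips 1 -> legal
(2,0): no bracket -> illegal
(2,4): flips 1 -> legal
(2,5): no bracket -> illegal
(3,0): no bracket -> illegal
(3,1): flips 1 -> legal
(3,5): flips 2 -> legal
(4,3): no bracket -> illegal
(4,4): flips 2 -> legal
(4,5): no bracket -> illegal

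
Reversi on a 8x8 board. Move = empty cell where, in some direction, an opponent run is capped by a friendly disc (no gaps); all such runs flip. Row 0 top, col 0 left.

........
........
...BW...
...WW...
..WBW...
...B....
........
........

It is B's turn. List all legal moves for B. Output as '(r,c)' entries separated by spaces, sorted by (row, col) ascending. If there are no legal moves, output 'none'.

(1,3): no bracket -> illegal
(1,4): no bracket -> illegal
(1,5): no bracket -> illegal
(2,2): no bracket -> illegal
(2,5): flips 2 -> legal
(3,1): flips 1 -> legal
(3,2): no bracket -> illegal
(3,5): flips 1 -> legal
(4,1): flips 1 -> legal
(4,5): flips 2 -> legal
(5,1): no bracket -> illegal
(5,2): no bracket -> illegal
(5,4): no bracket -> illegal
(5,5): no bracket -> illegal

Answer: (2,5) (3,1) (3,5) (4,1) (4,5)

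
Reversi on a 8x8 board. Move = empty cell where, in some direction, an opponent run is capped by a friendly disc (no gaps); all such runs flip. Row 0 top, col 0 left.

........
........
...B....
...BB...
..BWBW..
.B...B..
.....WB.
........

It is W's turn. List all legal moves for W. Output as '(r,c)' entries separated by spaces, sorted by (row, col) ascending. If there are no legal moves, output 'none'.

Answer: (1,2) (1,3) (2,5) (4,1) (6,7)

Derivation:
(1,2): flips 2 -> legal
(1,3): flips 2 -> legal
(1,4): no bracket -> illegal
(2,2): no bracket -> illegal
(2,4): no bracket -> illegal
(2,5): flips 1 -> legal
(3,1): no bracket -> illegal
(3,2): no bracket -> illegal
(3,5): no bracket -> illegal
(4,0): no bracket -> illegal
(4,1): flips 1 -> legal
(4,6): no bracket -> illegal
(5,0): no bracket -> illegal
(5,2): no bracket -> illegal
(5,3): no bracket -> illegal
(5,4): no bracket -> illegal
(5,6): no bracket -> illegal
(5,7): no bracket -> illegal
(6,0): no bracket -> illegal
(6,1): no bracket -> illegal
(6,2): no bracket -> illegal
(6,4): no bracket -> illegal
(6,7): flips 1 -> legal
(7,5): no bracket -> illegal
(7,6): no bracket -> illegal
(7,7): no bracket -> illegal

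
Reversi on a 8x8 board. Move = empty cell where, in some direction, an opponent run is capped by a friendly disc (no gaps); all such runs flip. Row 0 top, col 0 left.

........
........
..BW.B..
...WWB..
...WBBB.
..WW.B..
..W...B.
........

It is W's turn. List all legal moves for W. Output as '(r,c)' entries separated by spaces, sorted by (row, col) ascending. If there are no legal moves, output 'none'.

(1,1): flips 1 -> legal
(1,2): no bracket -> illegal
(1,3): no bracket -> illegal
(1,4): no bracket -> illegal
(1,5): no bracket -> illegal
(1,6): flips 1 -> legal
(2,1): flips 1 -> legal
(2,4): no bracket -> illegal
(2,6): flips 2 -> legal
(3,1): no bracket -> illegal
(3,2): no bracket -> illegal
(3,6): flips 1 -> legal
(3,7): no bracket -> illegal
(4,7): flips 3 -> legal
(5,4): flips 1 -> legal
(5,6): flips 1 -> legal
(5,7): no bracket -> illegal
(6,4): no bracket -> illegal
(6,5): no bracket -> illegal
(6,7): no bracket -> illegal
(7,5): no bracket -> illegal
(7,6): no bracket -> illegal
(7,7): flips 3 -> legal

Answer: (1,1) (1,6) (2,1) (2,6) (3,6) (4,7) (5,4) (5,6) (7,7)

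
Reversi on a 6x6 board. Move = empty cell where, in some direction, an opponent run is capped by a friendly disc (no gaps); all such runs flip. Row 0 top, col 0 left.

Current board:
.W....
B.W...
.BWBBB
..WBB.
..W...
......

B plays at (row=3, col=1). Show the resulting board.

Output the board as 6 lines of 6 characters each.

Answer: .W....
B.W...
.BWBBB
.BBBB.
..W...
......

Derivation:
Place B at (3,1); scan 8 dirs for brackets.
Dir NW: first cell '.' (not opp) -> no flip
Dir N: first cell 'B' (not opp) -> no flip
Dir NE: opp run (2,2), next='.' -> no flip
Dir W: first cell '.' (not opp) -> no flip
Dir E: opp run (3,2) capped by B -> flip
Dir SW: first cell '.' (not opp) -> no flip
Dir S: first cell '.' (not opp) -> no flip
Dir SE: opp run (4,2), next='.' -> no flip
All flips: (3,2)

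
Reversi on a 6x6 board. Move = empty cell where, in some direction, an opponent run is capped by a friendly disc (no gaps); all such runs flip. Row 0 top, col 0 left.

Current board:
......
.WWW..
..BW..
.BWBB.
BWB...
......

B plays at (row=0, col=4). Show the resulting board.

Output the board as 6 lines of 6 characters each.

Answer: ....B.
.WWB..
..BW..
.BWBB.
BWB...
......

Derivation:
Place B at (0,4); scan 8 dirs for brackets.
Dir NW: edge -> no flip
Dir N: edge -> no flip
Dir NE: edge -> no flip
Dir W: first cell '.' (not opp) -> no flip
Dir E: first cell '.' (not opp) -> no flip
Dir SW: opp run (1,3) capped by B -> flip
Dir S: first cell '.' (not opp) -> no flip
Dir SE: first cell '.' (not opp) -> no flip
All flips: (1,3)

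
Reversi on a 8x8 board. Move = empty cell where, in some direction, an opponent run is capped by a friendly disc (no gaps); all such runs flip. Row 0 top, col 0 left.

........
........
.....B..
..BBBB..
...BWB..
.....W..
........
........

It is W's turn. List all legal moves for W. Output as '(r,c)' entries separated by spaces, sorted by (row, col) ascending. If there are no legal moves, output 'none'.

(1,4): no bracket -> illegal
(1,5): flips 3 -> legal
(1,6): no bracket -> illegal
(2,1): no bracket -> illegal
(2,2): flips 1 -> legal
(2,3): no bracket -> illegal
(2,4): flips 1 -> legal
(2,6): flips 1 -> legal
(3,1): no bracket -> illegal
(3,6): no bracket -> illegal
(4,1): no bracket -> illegal
(4,2): flips 1 -> legal
(4,6): flips 1 -> legal
(5,2): no bracket -> illegal
(5,3): no bracket -> illegal
(5,4): no bracket -> illegal
(5,6): no bracket -> illegal

Answer: (1,5) (2,2) (2,4) (2,6) (4,2) (4,6)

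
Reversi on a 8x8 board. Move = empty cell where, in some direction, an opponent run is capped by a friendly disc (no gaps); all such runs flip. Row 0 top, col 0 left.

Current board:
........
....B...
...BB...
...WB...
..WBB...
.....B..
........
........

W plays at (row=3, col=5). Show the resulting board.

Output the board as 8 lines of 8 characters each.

Answer: ........
....B...
...BB...
...WWW..
..WBB...
.....B..
........
........

Derivation:
Place W at (3,5); scan 8 dirs for brackets.
Dir NW: opp run (2,4), next='.' -> no flip
Dir N: first cell '.' (not opp) -> no flip
Dir NE: first cell '.' (not opp) -> no flip
Dir W: opp run (3,4) capped by W -> flip
Dir E: first cell '.' (not opp) -> no flip
Dir SW: opp run (4,4), next='.' -> no flip
Dir S: first cell '.' (not opp) -> no flip
Dir SE: first cell '.' (not opp) -> no flip
All flips: (3,4)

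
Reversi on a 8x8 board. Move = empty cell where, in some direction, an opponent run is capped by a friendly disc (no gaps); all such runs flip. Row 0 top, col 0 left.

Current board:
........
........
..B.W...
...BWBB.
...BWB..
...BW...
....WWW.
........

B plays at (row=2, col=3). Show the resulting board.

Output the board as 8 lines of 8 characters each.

Place B at (2,3); scan 8 dirs for brackets.
Dir NW: first cell '.' (not opp) -> no flip
Dir N: first cell '.' (not opp) -> no flip
Dir NE: first cell '.' (not opp) -> no flip
Dir W: first cell 'B' (not opp) -> no flip
Dir E: opp run (2,4), next='.' -> no flip
Dir SW: first cell '.' (not opp) -> no flip
Dir S: first cell 'B' (not opp) -> no flip
Dir SE: opp run (3,4) capped by B -> flip
All flips: (3,4)

Answer: ........
........
..BBW...
...BBBB.
...BWB..
...BW...
....WWW.
........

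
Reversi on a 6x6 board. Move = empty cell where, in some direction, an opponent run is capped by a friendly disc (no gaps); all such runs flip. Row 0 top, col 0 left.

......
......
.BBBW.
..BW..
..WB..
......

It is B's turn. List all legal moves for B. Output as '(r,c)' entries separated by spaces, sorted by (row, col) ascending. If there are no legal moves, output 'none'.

(1,3): no bracket -> illegal
(1,4): no bracket -> illegal
(1,5): no bracket -> illegal
(2,5): flips 1 -> legal
(3,1): no bracket -> illegal
(3,4): flips 1 -> legal
(3,5): no bracket -> illegal
(4,1): flips 1 -> legal
(4,4): flips 1 -> legal
(5,1): no bracket -> illegal
(5,2): flips 1 -> legal
(5,3): no bracket -> illegal

Answer: (2,5) (3,4) (4,1) (4,4) (5,2)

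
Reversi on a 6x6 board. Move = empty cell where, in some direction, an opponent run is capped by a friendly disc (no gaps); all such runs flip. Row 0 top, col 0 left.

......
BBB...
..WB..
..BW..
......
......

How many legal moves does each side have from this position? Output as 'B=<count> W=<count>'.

Answer: B=4 W=6

Derivation:
-- B to move --
(1,3): no bracket -> illegal
(2,1): flips 1 -> legal
(2,4): no bracket -> illegal
(3,1): no bracket -> illegal
(3,4): flips 1 -> legal
(4,2): no bracket -> illegal
(4,3): flips 1 -> legal
(4,4): flips 2 -> legal
B mobility = 4
-- W to move --
(0,0): flips 1 -> legal
(0,1): no bracket -> illegal
(0,2): flips 1 -> legal
(0,3): no bracket -> illegal
(1,3): flips 1 -> legal
(1,4): no bracket -> illegal
(2,0): no bracket -> illegal
(2,1): no bracket -> illegal
(2,4): flips 1 -> legal
(3,1): flips 1 -> legal
(3,4): no bracket -> illegal
(4,1): no bracket -> illegal
(4,2): flips 1 -> legal
(4,3): no bracket -> illegal
W mobility = 6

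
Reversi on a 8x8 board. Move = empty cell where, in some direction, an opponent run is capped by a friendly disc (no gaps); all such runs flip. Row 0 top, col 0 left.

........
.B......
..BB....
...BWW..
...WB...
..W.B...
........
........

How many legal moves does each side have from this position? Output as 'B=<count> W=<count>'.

-- B to move --
(2,4): flips 1 -> legal
(2,5): no bracket -> illegal
(2,6): flips 1 -> legal
(3,2): flips 1 -> legal
(3,6): flips 2 -> legal
(4,1): no bracket -> illegal
(4,2): flips 1 -> legal
(4,5): flips 1 -> legal
(4,6): no bracket -> illegal
(5,1): no bracket -> illegal
(5,3): flips 1 -> legal
(6,1): no bracket -> illegal
(6,2): no bracket -> illegal
(6,3): no bracket -> illegal
B mobility = 7
-- W to move --
(0,0): no bracket -> illegal
(0,1): no bracket -> illegal
(0,2): no bracket -> illegal
(1,0): no bracket -> illegal
(1,2): flips 1 -> legal
(1,3): flips 2 -> legal
(1,4): no bracket -> illegal
(2,0): no bracket -> illegal
(2,1): no bracket -> illegal
(2,4): no bracket -> illegal
(3,1): no bracket -> illegal
(3,2): flips 1 -> legal
(4,2): no bracket -> illegal
(4,5): flips 1 -> legal
(5,3): flips 1 -> legal
(5,5): no bracket -> illegal
(6,3): no bracket -> illegal
(6,4): flips 2 -> legal
(6,5): flips 1 -> legal
W mobility = 7

Answer: B=7 W=7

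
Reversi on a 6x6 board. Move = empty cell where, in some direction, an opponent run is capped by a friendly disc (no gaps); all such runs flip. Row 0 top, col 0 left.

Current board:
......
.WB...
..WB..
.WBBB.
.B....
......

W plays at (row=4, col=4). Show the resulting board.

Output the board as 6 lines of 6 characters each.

Answer: ......
.WB...
..WB..
.WBWB.
.B..W.
......

Derivation:
Place W at (4,4); scan 8 dirs for brackets.
Dir NW: opp run (3,3) capped by W -> flip
Dir N: opp run (3,4), next='.' -> no flip
Dir NE: first cell '.' (not opp) -> no flip
Dir W: first cell '.' (not opp) -> no flip
Dir E: first cell '.' (not opp) -> no flip
Dir SW: first cell '.' (not opp) -> no flip
Dir S: first cell '.' (not opp) -> no flip
Dir SE: first cell '.' (not opp) -> no flip
All flips: (3,3)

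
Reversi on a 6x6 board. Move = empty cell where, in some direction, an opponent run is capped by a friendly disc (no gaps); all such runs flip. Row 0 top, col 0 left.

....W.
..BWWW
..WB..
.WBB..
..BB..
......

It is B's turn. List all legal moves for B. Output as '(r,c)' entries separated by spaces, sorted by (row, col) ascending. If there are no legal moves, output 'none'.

(0,2): no bracket -> illegal
(0,3): flips 1 -> legal
(0,5): flips 1 -> legal
(1,1): flips 1 -> legal
(2,0): flips 1 -> legal
(2,1): flips 1 -> legal
(2,4): no bracket -> illegal
(2,5): no bracket -> illegal
(3,0): flips 1 -> legal
(4,0): no bracket -> illegal
(4,1): no bracket -> illegal

Answer: (0,3) (0,5) (1,1) (2,0) (2,1) (3,0)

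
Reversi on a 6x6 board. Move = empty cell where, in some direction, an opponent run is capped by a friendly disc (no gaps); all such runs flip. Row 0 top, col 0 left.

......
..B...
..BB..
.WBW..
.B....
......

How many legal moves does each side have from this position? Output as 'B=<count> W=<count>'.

Answer: B=6 W=3

Derivation:
-- B to move --
(2,0): no bracket -> illegal
(2,1): flips 1 -> legal
(2,4): no bracket -> illegal
(3,0): flips 1 -> legal
(3,4): flips 1 -> legal
(4,0): flips 1 -> legal
(4,2): no bracket -> illegal
(4,3): flips 1 -> legal
(4,4): flips 1 -> legal
B mobility = 6
-- W to move --
(0,1): no bracket -> illegal
(0,2): no bracket -> illegal
(0,3): no bracket -> illegal
(1,1): flips 1 -> legal
(1,3): flips 2 -> legal
(1,4): no bracket -> illegal
(2,1): no bracket -> illegal
(2,4): no bracket -> illegal
(3,0): no bracket -> illegal
(3,4): no bracket -> illegal
(4,0): no bracket -> illegal
(4,2): no bracket -> illegal
(4,3): no bracket -> illegal
(5,0): no bracket -> illegal
(5,1): flips 1 -> legal
(5,2): no bracket -> illegal
W mobility = 3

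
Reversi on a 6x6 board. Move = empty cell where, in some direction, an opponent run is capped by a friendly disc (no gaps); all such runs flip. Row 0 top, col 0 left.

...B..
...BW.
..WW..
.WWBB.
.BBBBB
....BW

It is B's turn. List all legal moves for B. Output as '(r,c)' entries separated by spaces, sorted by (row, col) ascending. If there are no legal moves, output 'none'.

Answer: (0,5) (1,1) (1,2) (1,5) (2,0) (2,1) (2,5) (3,0) (4,0)

Derivation:
(0,4): no bracket -> illegal
(0,5): flips 3 -> legal
(1,1): flips 1 -> legal
(1,2): flips 3 -> legal
(1,5): flips 1 -> legal
(2,0): flips 1 -> legal
(2,1): flips 2 -> legal
(2,4): no bracket -> illegal
(2,5): flips 1 -> legal
(3,0): flips 2 -> legal
(4,0): flips 2 -> legal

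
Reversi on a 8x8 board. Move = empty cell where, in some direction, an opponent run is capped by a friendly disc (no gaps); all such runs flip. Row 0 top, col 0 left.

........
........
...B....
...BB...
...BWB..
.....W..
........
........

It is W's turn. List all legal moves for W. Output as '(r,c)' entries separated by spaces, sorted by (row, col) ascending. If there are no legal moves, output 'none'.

(1,2): no bracket -> illegal
(1,3): no bracket -> illegal
(1,4): no bracket -> illegal
(2,2): flips 1 -> legal
(2,4): flips 1 -> legal
(2,5): no bracket -> illegal
(3,2): no bracket -> illegal
(3,5): flips 1 -> legal
(3,6): no bracket -> illegal
(4,2): flips 1 -> legal
(4,6): flips 1 -> legal
(5,2): no bracket -> illegal
(5,3): no bracket -> illegal
(5,4): no bracket -> illegal
(5,6): no bracket -> illegal

Answer: (2,2) (2,4) (3,5) (4,2) (4,6)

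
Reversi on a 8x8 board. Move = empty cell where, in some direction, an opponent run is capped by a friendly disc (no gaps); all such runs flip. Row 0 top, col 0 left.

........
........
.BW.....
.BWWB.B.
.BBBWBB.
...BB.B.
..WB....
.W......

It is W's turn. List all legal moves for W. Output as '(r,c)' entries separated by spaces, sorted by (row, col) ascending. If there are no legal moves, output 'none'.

(1,0): flips 1 -> legal
(1,1): no bracket -> illegal
(1,2): no bracket -> illegal
(2,0): flips 1 -> legal
(2,3): no bracket -> illegal
(2,4): flips 1 -> legal
(2,5): no bracket -> illegal
(2,6): no bracket -> illegal
(2,7): no bracket -> illegal
(3,0): flips 1 -> legal
(3,5): flips 1 -> legal
(3,7): no bracket -> illegal
(4,0): flips 4 -> legal
(4,7): flips 2 -> legal
(5,0): flips 1 -> legal
(5,1): flips 1 -> legal
(5,2): flips 1 -> legal
(5,5): no bracket -> illegal
(5,7): no bracket -> illegal
(6,4): flips 2 -> legal
(6,5): flips 2 -> legal
(6,6): no bracket -> illegal
(6,7): no bracket -> illegal
(7,2): no bracket -> illegal
(7,3): flips 3 -> legal
(7,4): no bracket -> illegal

Answer: (1,0) (2,0) (2,4) (3,0) (3,5) (4,0) (4,7) (5,0) (5,1) (5,2) (6,4) (6,5) (7,3)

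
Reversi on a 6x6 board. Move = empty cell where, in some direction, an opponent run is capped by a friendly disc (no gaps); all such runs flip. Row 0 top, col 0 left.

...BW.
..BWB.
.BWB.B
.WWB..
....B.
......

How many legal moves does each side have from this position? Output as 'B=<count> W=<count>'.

Answer: B=6 W=10

Derivation:
-- B to move --
(0,2): no bracket -> illegal
(0,5): flips 1 -> legal
(1,1): flips 1 -> legal
(1,5): no bracket -> illegal
(2,0): no bracket -> illegal
(2,4): no bracket -> illegal
(3,0): flips 2 -> legal
(4,0): no bracket -> illegal
(4,1): flips 2 -> legal
(4,2): flips 2 -> legal
(4,3): flips 1 -> legal
B mobility = 6
-- W to move --
(0,1): no bracket -> illegal
(0,2): flips 2 -> legal
(0,5): flips 2 -> legal
(1,0): flips 1 -> legal
(1,1): flips 2 -> legal
(1,5): flips 1 -> legal
(2,0): flips 1 -> legal
(2,4): flips 2 -> legal
(3,0): no bracket -> illegal
(3,4): flips 1 -> legal
(3,5): no bracket -> illegal
(4,2): no bracket -> illegal
(4,3): flips 2 -> legal
(4,5): no bracket -> illegal
(5,3): no bracket -> illegal
(5,4): no bracket -> illegal
(5,5): flips 2 -> legal
W mobility = 10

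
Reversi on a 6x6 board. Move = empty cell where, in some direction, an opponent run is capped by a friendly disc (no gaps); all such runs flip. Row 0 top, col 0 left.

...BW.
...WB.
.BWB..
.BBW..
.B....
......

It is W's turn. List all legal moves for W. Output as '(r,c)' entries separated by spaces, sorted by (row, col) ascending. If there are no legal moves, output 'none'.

Answer: (0,2) (1,5) (2,0) (2,4) (3,0) (4,0) (4,2)

Derivation:
(0,2): flips 1 -> legal
(0,5): no bracket -> illegal
(1,0): no bracket -> illegal
(1,1): no bracket -> illegal
(1,2): no bracket -> illegal
(1,5): flips 1 -> legal
(2,0): flips 1 -> legal
(2,4): flips 2 -> legal
(2,5): no bracket -> illegal
(3,0): flips 2 -> legal
(3,4): no bracket -> illegal
(4,0): flips 1 -> legal
(4,2): flips 1 -> legal
(4,3): no bracket -> illegal
(5,0): no bracket -> illegal
(5,1): no bracket -> illegal
(5,2): no bracket -> illegal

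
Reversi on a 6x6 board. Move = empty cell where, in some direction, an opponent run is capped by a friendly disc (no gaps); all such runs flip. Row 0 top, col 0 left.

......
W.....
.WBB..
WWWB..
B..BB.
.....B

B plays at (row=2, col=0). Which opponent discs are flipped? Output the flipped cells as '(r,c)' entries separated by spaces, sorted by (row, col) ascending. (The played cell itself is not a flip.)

Dir NW: edge -> no flip
Dir N: opp run (1,0), next='.' -> no flip
Dir NE: first cell '.' (not opp) -> no flip
Dir W: edge -> no flip
Dir E: opp run (2,1) capped by B -> flip
Dir SW: edge -> no flip
Dir S: opp run (3,0) capped by B -> flip
Dir SE: opp run (3,1), next='.' -> no flip

Answer: (2,1) (3,0)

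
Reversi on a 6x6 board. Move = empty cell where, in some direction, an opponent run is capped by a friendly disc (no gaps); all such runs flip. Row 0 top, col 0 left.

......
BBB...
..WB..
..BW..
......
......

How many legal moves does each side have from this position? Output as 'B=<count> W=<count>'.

Answer: B=4 W=6

Derivation:
-- B to move --
(1,3): no bracket -> illegal
(2,1): flips 1 -> legal
(2,4): no bracket -> illegal
(3,1): no bracket -> illegal
(3,4): flips 1 -> legal
(4,2): no bracket -> illegal
(4,3): flips 1 -> legal
(4,4): flips 2 -> legal
B mobility = 4
-- W to move --
(0,0): flips 1 -> legal
(0,1): no bracket -> illegal
(0,2): flips 1 -> legal
(0,3): no bracket -> illegal
(1,3): flips 1 -> legal
(1,4): no bracket -> illegal
(2,0): no bracket -> illegal
(2,1): no bracket -> illegal
(2,4): flips 1 -> legal
(3,1): flips 1 -> legal
(3,4): no bracket -> illegal
(4,1): no bracket -> illegal
(4,2): flips 1 -> legal
(4,3): no bracket -> illegal
W mobility = 6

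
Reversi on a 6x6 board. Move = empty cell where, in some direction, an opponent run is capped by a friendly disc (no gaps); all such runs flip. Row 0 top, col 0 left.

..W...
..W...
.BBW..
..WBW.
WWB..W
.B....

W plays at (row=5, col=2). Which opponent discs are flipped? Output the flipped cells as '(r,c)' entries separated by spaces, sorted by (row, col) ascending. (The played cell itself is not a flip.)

Answer: (4,2)

Derivation:
Dir NW: first cell 'W' (not opp) -> no flip
Dir N: opp run (4,2) capped by W -> flip
Dir NE: first cell '.' (not opp) -> no flip
Dir W: opp run (5,1), next='.' -> no flip
Dir E: first cell '.' (not opp) -> no flip
Dir SW: edge -> no flip
Dir S: edge -> no flip
Dir SE: edge -> no flip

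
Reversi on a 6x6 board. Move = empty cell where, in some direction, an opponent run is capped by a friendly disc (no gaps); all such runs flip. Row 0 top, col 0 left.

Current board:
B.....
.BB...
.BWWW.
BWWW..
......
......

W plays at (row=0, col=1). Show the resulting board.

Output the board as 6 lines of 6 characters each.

Answer: BW....
.WW...
.WWWW.
BWWW..
......
......

Derivation:
Place W at (0,1); scan 8 dirs for brackets.
Dir NW: edge -> no flip
Dir N: edge -> no flip
Dir NE: edge -> no flip
Dir W: opp run (0,0), next=edge -> no flip
Dir E: first cell '.' (not opp) -> no flip
Dir SW: first cell '.' (not opp) -> no flip
Dir S: opp run (1,1) (2,1) capped by W -> flip
Dir SE: opp run (1,2) capped by W -> flip
All flips: (1,1) (1,2) (2,1)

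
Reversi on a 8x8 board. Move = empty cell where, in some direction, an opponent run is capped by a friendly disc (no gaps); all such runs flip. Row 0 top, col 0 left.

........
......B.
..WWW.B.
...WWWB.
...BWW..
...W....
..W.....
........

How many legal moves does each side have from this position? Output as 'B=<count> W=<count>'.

-- B to move --
(1,1): no bracket -> illegal
(1,2): no bracket -> illegal
(1,3): flips 2 -> legal
(1,4): no bracket -> illegal
(1,5): no bracket -> illegal
(2,1): no bracket -> illegal
(2,5): flips 1 -> legal
(3,1): no bracket -> illegal
(3,2): flips 3 -> legal
(4,2): no bracket -> illegal
(4,6): flips 2 -> legal
(5,1): no bracket -> illegal
(5,2): no bracket -> illegal
(5,4): flips 1 -> legal
(5,5): no bracket -> illegal
(5,6): no bracket -> illegal
(6,1): no bracket -> illegal
(6,3): flips 1 -> legal
(6,4): no bracket -> illegal
(7,1): flips 4 -> legal
(7,2): no bracket -> illegal
(7,3): no bracket -> illegal
B mobility = 7
-- W to move --
(0,5): no bracket -> illegal
(0,6): no bracket -> illegal
(0,7): no bracket -> illegal
(1,5): no bracket -> illegal
(1,7): flips 1 -> legal
(2,5): no bracket -> illegal
(2,7): flips 1 -> legal
(3,2): no bracket -> illegal
(3,7): flips 1 -> legal
(4,2): flips 1 -> legal
(4,6): no bracket -> illegal
(4,7): no bracket -> illegal
(5,2): flips 1 -> legal
(5,4): no bracket -> illegal
W mobility = 5

Answer: B=7 W=5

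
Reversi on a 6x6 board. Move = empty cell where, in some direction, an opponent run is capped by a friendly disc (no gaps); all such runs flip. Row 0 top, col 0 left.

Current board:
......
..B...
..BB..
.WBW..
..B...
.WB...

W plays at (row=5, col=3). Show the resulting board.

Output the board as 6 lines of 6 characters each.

Place W at (5,3); scan 8 dirs for brackets.
Dir NW: opp run (4,2) capped by W -> flip
Dir N: first cell '.' (not opp) -> no flip
Dir NE: first cell '.' (not opp) -> no flip
Dir W: opp run (5,2) capped by W -> flip
Dir E: first cell '.' (not opp) -> no flip
Dir SW: edge -> no flip
Dir S: edge -> no flip
Dir SE: edge -> no flip
All flips: (4,2) (5,2)

Answer: ......
..B...
..BB..
.WBW..
..W...
.WWW..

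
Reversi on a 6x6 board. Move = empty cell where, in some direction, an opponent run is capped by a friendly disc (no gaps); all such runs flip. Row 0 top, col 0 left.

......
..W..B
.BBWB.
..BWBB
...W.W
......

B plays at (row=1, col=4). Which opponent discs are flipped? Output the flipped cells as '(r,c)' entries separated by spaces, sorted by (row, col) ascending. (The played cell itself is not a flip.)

Dir NW: first cell '.' (not opp) -> no flip
Dir N: first cell '.' (not opp) -> no flip
Dir NE: first cell '.' (not opp) -> no flip
Dir W: first cell '.' (not opp) -> no flip
Dir E: first cell 'B' (not opp) -> no flip
Dir SW: opp run (2,3) capped by B -> flip
Dir S: first cell 'B' (not opp) -> no flip
Dir SE: first cell '.' (not opp) -> no flip

Answer: (2,3)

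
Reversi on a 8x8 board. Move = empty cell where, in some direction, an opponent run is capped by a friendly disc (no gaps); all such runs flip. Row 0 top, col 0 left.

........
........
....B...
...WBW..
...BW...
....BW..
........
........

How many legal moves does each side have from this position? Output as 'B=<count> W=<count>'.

-- B to move --
(2,2): no bracket -> illegal
(2,3): flips 1 -> legal
(2,5): no bracket -> illegal
(2,6): no bracket -> illegal
(3,2): flips 1 -> legal
(3,6): flips 1 -> legal
(4,2): flips 1 -> legal
(4,5): flips 1 -> legal
(4,6): flips 1 -> legal
(5,3): no bracket -> illegal
(5,6): flips 1 -> legal
(6,4): no bracket -> illegal
(6,5): no bracket -> illegal
(6,6): no bracket -> illegal
B mobility = 7
-- W to move --
(1,3): flips 1 -> legal
(1,4): flips 2 -> legal
(1,5): flips 1 -> legal
(2,3): no bracket -> illegal
(2,5): no bracket -> illegal
(3,2): no bracket -> illegal
(4,2): flips 1 -> legal
(4,5): no bracket -> illegal
(5,2): no bracket -> illegal
(5,3): flips 2 -> legal
(6,3): no bracket -> illegal
(6,4): flips 1 -> legal
(6,5): no bracket -> illegal
W mobility = 6

Answer: B=7 W=6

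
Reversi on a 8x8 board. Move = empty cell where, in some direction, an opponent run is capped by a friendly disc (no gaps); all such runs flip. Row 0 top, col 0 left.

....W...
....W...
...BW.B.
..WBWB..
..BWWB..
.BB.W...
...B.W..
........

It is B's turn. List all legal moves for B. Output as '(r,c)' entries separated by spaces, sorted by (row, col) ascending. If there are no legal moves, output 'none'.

Answer: (0,5) (1,3) (1,5) (2,2) (2,5) (3,1) (4,1) (5,3) (5,5)

Derivation:
(0,3): no bracket -> illegal
(0,5): flips 1 -> legal
(1,3): flips 1 -> legal
(1,5): flips 1 -> legal
(2,1): no bracket -> illegal
(2,2): flips 1 -> legal
(2,5): flips 3 -> legal
(3,1): flips 1 -> legal
(4,1): flips 1 -> legal
(5,3): flips 2 -> legal
(5,5): flips 1 -> legal
(5,6): no bracket -> illegal
(6,4): no bracket -> illegal
(6,6): no bracket -> illegal
(7,4): no bracket -> illegal
(7,5): no bracket -> illegal
(7,6): no bracket -> illegal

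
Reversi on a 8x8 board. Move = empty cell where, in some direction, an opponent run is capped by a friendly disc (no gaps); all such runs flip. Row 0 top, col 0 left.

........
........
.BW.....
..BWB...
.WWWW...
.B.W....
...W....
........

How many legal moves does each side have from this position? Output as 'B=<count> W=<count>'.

-- B to move --
(1,1): no bracket -> illegal
(1,2): flips 1 -> legal
(1,3): no bracket -> illegal
(2,3): flips 1 -> legal
(2,4): flips 2 -> legal
(3,0): no bracket -> illegal
(3,1): flips 1 -> legal
(3,5): no bracket -> illegal
(4,0): no bracket -> illegal
(4,5): no bracket -> illegal
(5,0): flips 1 -> legal
(5,2): flips 2 -> legal
(5,4): flips 2 -> legal
(5,5): no bracket -> illegal
(6,2): no bracket -> illegal
(6,4): no bracket -> illegal
(7,2): no bracket -> illegal
(7,3): no bracket -> illegal
(7,4): no bracket -> illegal
B mobility = 7
-- W to move --
(1,0): flips 2 -> legal
(1,1): no bracket -> illegal
(1,2): no bracket -> illegal
(2,0): flips 1 -> legal
(2,3): flips 1 -> legal
(2,4): flips 1 -> legal
(2,5): flips 1 -> legal
(3,0): no bracket -> illegal
(3,1): flips 1 -> legal
(3,5): flips 1 -> legal
(4,0): no bracket -> illegal
(4,5): no bracket -> illegal
(5,0): no bracket -> illegal
(5,2): no bracket -> illegal
(6,0): flips 1 -> legal
(6,1): flips 1 -> legal
(6,2): no bracket -> illegal
W mobility = 9

Answer: B=7 W=9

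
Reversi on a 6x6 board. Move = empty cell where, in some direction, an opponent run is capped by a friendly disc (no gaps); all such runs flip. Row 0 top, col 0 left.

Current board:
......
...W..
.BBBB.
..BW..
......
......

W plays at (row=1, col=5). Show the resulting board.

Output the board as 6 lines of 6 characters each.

Answer: ......
...W.W
.BBBW.
..BW..
......
......

Derivation:
Place W at (1,5); scan 8 dirs for brackets.
Dir NW: first cell '.' (not opp) -> no flip
Dir N: first cell '.' (not opp) -> no flip
Dir NE: edge -> no flip
Dir W: first cell '.' (not opp) -> no flip
Dir E: edge -> no flip
Dir SW: opp run (2,4) capped by W -> flip
Dir S: first cell '.' (not opp) -> no flip
Dir SE: edge -> no flip
All flips: (2,4)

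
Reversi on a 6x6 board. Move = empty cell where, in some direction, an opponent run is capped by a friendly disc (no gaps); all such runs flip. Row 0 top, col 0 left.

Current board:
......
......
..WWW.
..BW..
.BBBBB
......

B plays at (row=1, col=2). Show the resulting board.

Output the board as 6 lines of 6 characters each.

Answer: ......
..B...
..BWW.
..BW..
.BBBBB
......

Derivation:
Place B at (1,2); scan 8 dirs for brackets.
Dir NW: first cell '.' (not opp) -> no flip
Dir N: first cell '.' (not opp) -> no flip
Dir NE: first cell '.' (not opp) -> no flip
Dir W: first cell '.' (not opp) -> no flip
Dir E: first cell '.' (not opp) -> no flip
Dir SW: first cell '.' (not opp) -> no flip
Dir S: opp run (2,2) capped by B -> flip
Dir SE: opp run (2,3), next='.' -> no flip
All flips: (2,2)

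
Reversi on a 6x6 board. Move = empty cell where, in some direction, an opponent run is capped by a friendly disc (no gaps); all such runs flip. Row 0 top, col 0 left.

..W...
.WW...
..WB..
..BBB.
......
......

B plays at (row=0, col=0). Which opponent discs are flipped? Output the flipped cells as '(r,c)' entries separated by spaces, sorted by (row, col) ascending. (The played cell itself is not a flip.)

Answer: (1,1) (2,2)

Derivation:
Dir NW: edge -> no flip
Dir N: edge -> no flip
Dir NE: edge -> no flip
Dir W: edge -> no flip
Dir E: first cell '.' (not opp) -> no flip
Dir SW: edge -> no flip
Dir S: first cell '.' (not opp) -> no flip
Dir SE: opp run (1,1) (2,2) capped by B -> flip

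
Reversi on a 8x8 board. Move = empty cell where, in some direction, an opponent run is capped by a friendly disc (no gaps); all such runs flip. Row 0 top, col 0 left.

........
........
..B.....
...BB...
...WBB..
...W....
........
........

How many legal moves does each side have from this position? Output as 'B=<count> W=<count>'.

Answer: B=4 W=4

Derivation:
-- B to move --
(3,2): no bracket -> illegal
(4,2): flips 1 -> legal
(5,2): flips 1 -> legal
(5,4): no bracket -> illegal
(6,2): flips 1 -> legal
(6,3): flips 2 -> legal
(6,4): no bracket -> illegal
B mobility = 4
-- W to move --
(1,1): no bracket -> illegal
(1,2): no bracket -> illegal
(1,3): no bracket -> illegal
(2,1): no bracket -> illegal
(2,3): flips 1 -> legal
(2,4): no bracket -> illegal
(2,5): flips 1 -> legal
(3,1): no bracket -> illegal
(3,2): no bracket -> illegal
(3,5): flips 1 -> legal
(3,6): no bracket -> illegal
(4,2): no bracket -> illegal
(4,6): flips 2 -> legal
(5,4): no bracket -> illegal
(5,5): no bracket -> illegal
(5,6): no bracket -> illegal
W mobility = 4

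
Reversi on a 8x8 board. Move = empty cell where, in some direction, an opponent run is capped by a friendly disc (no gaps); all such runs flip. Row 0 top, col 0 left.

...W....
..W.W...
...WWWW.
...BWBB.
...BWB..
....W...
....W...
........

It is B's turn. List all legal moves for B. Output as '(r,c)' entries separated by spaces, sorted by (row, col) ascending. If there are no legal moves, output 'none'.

Answer: (0,1) (1,3) (1,5) (1,6) (1,7) (5,3) (5,5) (6,3) (6,5)

Derivation:
(0,1): flips 3 -> legal
(0,2): no bracket -> illegal
(0,4): no bracket -> illegal
(0,5): no bracket -> illegal
(1,1): no bracket -> illegal
(1,3): flips 2 -> legal
(1,5): flips 2 -> legal
(1,6): flips 3 -> legal
(1,7): flips 1 -> legal
(2,1): no bracket -> illegal
(2,2): no bracket -> illegal
(2,7): no bracket -> illegal
(3,2): no bracket -> illegal
(3,7): no bracket -> illegal
(5,3): flips 1 -> legal
(5,5): flips 1 -> legal
(6,3): flips 1 -> legal
(6,5): flips 1 -> legal
(7,3): no bracket -> illegal
(7,4): no bracket -> illegal
(7,5): no bracket -> illegal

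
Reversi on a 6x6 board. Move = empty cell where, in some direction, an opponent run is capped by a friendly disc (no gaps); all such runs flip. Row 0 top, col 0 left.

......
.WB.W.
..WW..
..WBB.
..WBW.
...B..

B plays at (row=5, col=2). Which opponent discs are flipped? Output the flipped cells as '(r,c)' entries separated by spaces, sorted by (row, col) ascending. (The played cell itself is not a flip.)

Dir NW: first cell '.' (not opp) -> no flip
Dir N: opp run (4,2) (3,2) (2,2) capped by B -> flip
Dir NE: first cell 'B' (not opp) -> no flip
Dir W: first cell '.' (not opp) -> no flip
Dir E: first cell 'B' (not opp) -> no flip
Dir SW: edge -> no flip
Dir S: edge -> no flip
Dir SE: edge -> no flip

Answer: (2,2) (3,2) (4,2)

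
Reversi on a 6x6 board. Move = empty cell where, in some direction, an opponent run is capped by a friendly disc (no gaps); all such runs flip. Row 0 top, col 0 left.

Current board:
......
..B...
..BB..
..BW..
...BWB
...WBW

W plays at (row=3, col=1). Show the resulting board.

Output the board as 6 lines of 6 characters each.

Place W at (3,1); scan 8 dirs for brackets.
Dir NW: first cell '.' (not opp) -> no flip
Dir N: first cell '.' (not opp) -> no flip
Dir NE: opp run (2,2), next='.' -> no flip
Dir W: first cell '.' (not opp) -> no flip
Dir E: opp run (3,2) capped by W -> flip
Dir SW: first cell '.' (not opp) -> no flip
Dir S: first cell '.' (not opp) -> no flip
Dir SE: first cell '.' (not opp) -> no flip
All flips: (3,2)

Answer: ......
..B...
..BB..
.WWW..
...BWB
...WBW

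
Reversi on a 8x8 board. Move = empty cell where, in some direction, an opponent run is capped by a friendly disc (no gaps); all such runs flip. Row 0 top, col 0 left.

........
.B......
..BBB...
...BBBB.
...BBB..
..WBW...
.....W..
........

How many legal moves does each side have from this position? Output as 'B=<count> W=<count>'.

-- B to move --
(4,1): no bracket -> illegal
(4,2): no bracket -> illegal
(5,1): flips 1 -> legal
(5,5): flips 1 -> legal
(5,6): no bracket -> illegal
(6,1): flips 1 -> legal
(6,2): no bracket -> illegal
(6,3): flips 1 -> legal
(6,4): flips 1 -> legal
(6,6): no bracket -> illegal
(7,4): no bracket -> illegal
(7,5): no bracket -> illegal
(7,6): flips 2 -> legal
B mobility = 6
-- W to move --
(0,0): no bracket -> illegal
(0,1): no bracket -> illegal
(0,2): no bracket -> illegal
(1,0): no bracket -> illegal
(1,2): no bracket -> illegal
(1,3): no bracket -> illegal
(1,4): flips 3 -> legal
(1,5): no bracket -> illegal
(2,0): no bracket -> illegal
(2,1): no bracket -> illegal
(2,5): flips 2 -> legal
(2,6): no bracket -> illegal
(2,7): flips 2 -> legal
(3,1): no bracket -> illegal
(3,2): flips 1 -> legal
(3,7): no bracket -> illegal
(4,2): no bracket -> illegal
(4,6): no bracket -> illegal
(4,7): no bracket -> illegal
(5,5): no bracket -> illegal
(5,6): no bracket -> illegal
(6,2): no bracket -> illegal
(6,3): no bracket -> illegal
(6,4): no bracket -> illegal
W mobility = 4

Answer: B=6 W=4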